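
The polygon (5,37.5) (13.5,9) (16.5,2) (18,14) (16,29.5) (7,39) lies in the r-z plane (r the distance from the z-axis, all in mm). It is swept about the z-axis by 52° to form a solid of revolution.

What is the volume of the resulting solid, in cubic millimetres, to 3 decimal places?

Profile (r,z), 6 vertices: (5,37.5) (13.5,9) (16.5,2) (18,14) (16,29.5) (7,39)
edge 0: (5,37.5)→(13.5,9)  cross = 5·9 − 13.5·37.5 = -461.2500; (r_i+r_j)·cross = 18.5·-461.2500 = -8533.1250
edge 1: (13.5,9)→(16.5,2)  cross = 13.5·2 − 16.5·9 = -121.5000; (r_i+r_j)·cross = 30·-121.5000 = -3645.0000
edge 2: (16.5,2)→(18,14)  cross = 16.5·14 − 18·2 = 195.0000; (r_i+r_j)·cross = 34.5·195.0000 = 6727.5000
edge 3: (18,14)→(16,29.5)  cross = 18·29.5 − 16·14 = 307.0000; (r_i+r_j)·cross = 34·307.0000 = 10438.0000
edge 4: (16,29.5)→(7,39)  cross = 16·39 − 7·29.5 = 417.5000; (r_i+r_j)·cross = 23·417.5000 = 9602.5000
edge 5: (7,39)→(5,37.5)  cross = 7·37.5 − 5·39 = 67.5000; (r_i+r_j)·cross = 12·67.5000 = 810.0000
Σcross = 404.2500 → A = |Σcross|/2 = 202.1250 mm²
Σ(r_i+r_j)·cross = 15399.8750 → first moment M = |Σ|/6 = 2566.6458
R_c = M/A = 2566.6458/202.1250 = 12.6983 mm
θ = 52° = 0.907571 rad
V = θ·R_c·A = 0.907571·12.6983·202.1250 = 2329.414 mm³

Volume = 2329.414 mm³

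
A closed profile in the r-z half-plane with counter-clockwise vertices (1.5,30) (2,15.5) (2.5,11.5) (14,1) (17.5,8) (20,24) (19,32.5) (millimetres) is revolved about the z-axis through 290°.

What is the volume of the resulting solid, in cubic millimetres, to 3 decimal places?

Volume = 23758.153 mm³

Profile (r,z), 7 vertices: (1.5,30) (2,15.5) (2.5,11.5) (14,1) (17.5,8) (20,24) (19,32.5)
edge 0: (1.5,30)→(2,15.5)  cross = 1.5·15.5 − 2·30 = -36.7500; (r_i+r_j)·cross = 3.5·-36.7500 = -128.6250
edge 1: (2,15.5)→(2.5,11.5)  cross = 2·11.5 − 2.5·15.5 = -15.7500; (r_i+r_j)·cross = 4.5·-15.7500 = -70.8750
edge 2: (2.5,11.5)→(14,1)  cross = 2.5·1 − 14·11.5 = -158.5000; (r_i+r_j)·cross = 16.5·-158.5000 = -2615.2500
edge 3: (14,1)→(17.5,8)  cross = 14·8 − 17.5·1 = 94.5000; (r_i+r_j)·cross = 31.5·94.5000 = 2976.7500
edge 4: (17.5,8)→(20,24)  cross = 17.5·24 − 20·8 = 260.0000; (r_i+r_j)·cross = 37.5·260.0000 = 9750.0000
edge 5: (20,24)→(19,32.5)  cross = 20·32.5 − 19·24 = 194.0000; (r_i+r_j)·cross = 39·194.0000 = 7566.0000
edge 6: (19,32.5)→(1.5,30)  cross = 19·30 − 1.5·32.5 = 521.2500; (r_i+r_j)·cross = 20.5·521.2500 = 10685.6250
Σcross = 858.7500 → A = |Σcross|/2 = 429.3750 mm²
Σ(r_i+r_j)·cross = 28163.6250 → first moment M = |Σ|/6 = 4693.9375
R_c = M/A = 4693.9375/429.3750 = 10.9320 mm
θ = 290° = 5.061455 rad
V = θ·R_c·A = 5.061455·10.9320·429.3750 = 23758.153 mm³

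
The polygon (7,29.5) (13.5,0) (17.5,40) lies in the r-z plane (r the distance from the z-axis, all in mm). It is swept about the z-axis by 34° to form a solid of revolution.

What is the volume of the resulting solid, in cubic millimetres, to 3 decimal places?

Volume = 1420.628 mm³

Profile (r,z), 3 vertices: (7,29.5) (13.5,0) (17.5,40)
edge 0: (7,29.5)→(13.5,0)  cross = 7·0 − 13.5·29.5 = -398.2500; (r_i+r_j)·cross = 20.5·-398.2500 = -8164.1250
edge 1: (13.5,0)→(17.5,40)  cross = 13.5·40 − 17.5·0 = 540.0000; (r_i+r_j)·cross = 31·540.0000 = 16740.0000
edge 2: (17.5,40)→(7,29.5)  cross = 17.5·29.5 − 7·40 = 236.2500; (r_i+r_j)·cross = 24.5·236.2500 = 5788.1250
Σcross = 378.0000 → A = |Σcross|/2 = 189.0000 mm²
Σ(r_i+r_j)·cross = 14364.0000 → first moment M = |Σ|/6 = 2394.0000
R_c = M/A = 2394.0000/189.0000 = 12.6667 mm
θ = 34° = 0.593412 rad
V = θ·R_c·A = 0.593412·12.6667·189.0000 = 1420.628 mm³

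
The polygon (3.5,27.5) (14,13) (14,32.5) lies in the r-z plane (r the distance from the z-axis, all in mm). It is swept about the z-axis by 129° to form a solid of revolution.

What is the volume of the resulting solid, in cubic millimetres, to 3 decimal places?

Profile (r,z), 3 vertices: (3.5,27.5) (14,13) (14,32.5)
edge 0: (3.5,27.5)→(14,13)  cross = 3.5·13 − 14·27.5 = -339.5000; (r_i+r_j)·cross = 17.5·-339.5000 = -5941.2500
edge 1: (14,13)→(14,32.5)  cross = 14·32.5 − 14·13 = 273.0000; (r_i+r_j)·cross = 28·273.0000 = 7644.0000
edge 2: (14,32.5)→(3.5,27.5)  cross = 14·27.5 − 3.5·32.5 = 271.2500; (r_i+r_j)·cross = 17.5·271.2500 = 4746.8750
Σcross = 204.7500 → A = |Σcross|/2 = 102.3750 mm²
Σ(r_i+r_j)·cross = 6449.6250 → first moment M = |Σ|/6 = 1074.9375
R_c = M/A = 1074.9375/102.3750 = 10.5000 mm
θ = 129° = 2.251475 rad
V = θ·R_c·A = 2.251475·10.5000·102.3750 = 2420.195 mm³

Volume = 2420.195 mm³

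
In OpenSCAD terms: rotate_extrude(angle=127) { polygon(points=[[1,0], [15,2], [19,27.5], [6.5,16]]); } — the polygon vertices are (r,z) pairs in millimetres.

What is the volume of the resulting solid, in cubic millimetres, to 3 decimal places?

Volume = 5851.324 mm³

Profile (r,z), 4 vertices: (1,0) (15,2) (19,27.5) (6.5,16)
edge 0: (1,0)→(15,2)  cross = 1·2 − 15·0 = 2.0000; (r_i+r_j)·cross = 16·2.0000 = 32.0000
edge 1: (15,2)→(19,27.5)  cross = 15·27.5 − 19·2 = 374.5000; (r_i+r_j)·cross = 34·374.5000 = 12733.0000
edge 2: (19,27.5)→(6.5,16)  cross = 19·16 − 6.5·27.5 = 125.2500; (r_i+r_j)·cross = 25.5·125.2500 = 3193.8750
edge 3: (6.5,16)→(1,0)  cross = 6.5·0 − 1·16 = -16.0000; (r_i+r_j)·cross = 7.5·-16.0000 = -120.0000
Σcross = 485.7500 → A = |Σcross|/2 = 242.8750 mm²
Σ(r_i+r_j)·cross = 15838.8750 → first moment M = |Σ|/6 = 2639.8125
R_c = M/A = 2639.8125/242.8750 = 10.8690 mm
θ = 127° = 2.216568 rad
V = θ·R_c·A = 2.216568·10.8690·242.8750 = 5851.324 mm³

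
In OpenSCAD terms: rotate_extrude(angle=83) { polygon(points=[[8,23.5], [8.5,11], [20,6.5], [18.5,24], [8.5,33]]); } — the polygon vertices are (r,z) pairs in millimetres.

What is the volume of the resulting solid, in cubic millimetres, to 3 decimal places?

Volume = 4159.118 mm³

Profile (r,z), 5 vertices: (8,23.5) (8.5,11) (20,6.5) (18.5,24) (8.5,33)
edge 0: (8,23.5)→(8.5,11)  cross = 8·11 − 8.5·23.5 = -111.7500; (r_i+r_j)·cross = 16.5·-111.7500 = -1843.8750
edge 1: (8.5,11)→(20,6.5)  cross = 8.5·6.5 − 20·11 = -164.7500; (r_i+r_j)·cross = 28.5·-164.7500 = -4695.3750
edge 2: (20,6.5)→(18.5,24)  cross = 20·24 − 18.5·6.5 = 359.7500; (r_i+r_j)·cross = 38.5·359.7500 = 13850.3750
edge 3: (18.5,24)→(8.5,33)  cross = 18.5·33 − 8.5·24 = 406.5000; (r_i+r_j)·cross = 27·406.5000 = 10975.5000
edge 4: (8.5,33)→(8,23.5)  cross = 8.5·23.5 − 8·33 = -64.2500; (r_i+r_j)·cross = 16.5·-64.2500 = -1060.1250
Σcross = 425.5000 → A = |Σcross|/2 = 212.7500 mm²
Σ(r_i+r_j)·cross = 17226.5000 → first moment M = |Σ|/6 = 2871.0833
R_c = M/A = 2871.0833/212.7500 = 13.4951 mm
θ = 83° = 1.448623 rad
V = θ·R_c·A = 1.448623·13.4951·212.7500 = 4159.118 mm³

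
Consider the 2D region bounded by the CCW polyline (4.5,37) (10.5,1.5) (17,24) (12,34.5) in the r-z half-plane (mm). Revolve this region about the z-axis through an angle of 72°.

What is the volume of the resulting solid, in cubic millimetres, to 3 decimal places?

Volume = 2916.105 mm³

Profile (r,z), 4 vertices: (4.5,37) (10.5,1.5) (17,24) (12,34.5)
edge 0: (4.5,37)→(10.5,1.5)  cross = 4.5·1.5 − 10.5·37 = -381.7500; (r_i+r_j)·cross = 15·-381.7500 = -5726.2500
edge 1: (10.5,1.5)→(17,24)  cross = 10.5·24 − 17·1.5 = 226.5000; (r_i+r_j)·cross = 27.5·226.5000 = 6228.7500
edge 2: (17,24)→(12,34.5)  cross = 17·34.5 − 12·24 = 298.5000; (r_i+r_j)·cross = 29·298.5000 = 8656.5000
edge 3: (12,34.5)→(4.5,37)  cross = 12·37 − 4.5·34.5 = 288.7500; (r_i+r_j)·cross = 16.5·288.7500 = 4764.3750
Σcross = 432.0000 → A = |Σcross|/2 = 216.0000 mm²
Σ(r_i+r_j)·cross = 13923.3750 → first moment M = |Σ|/6 = 2320.5625
R_c = M/A = 2320.5625/216.0000 = 10.7433 mm
θ = 72° = 1.256637 rad
V = θ·R_c·A = 1.256637·10.7433·216.0000 = 2916.105 mm³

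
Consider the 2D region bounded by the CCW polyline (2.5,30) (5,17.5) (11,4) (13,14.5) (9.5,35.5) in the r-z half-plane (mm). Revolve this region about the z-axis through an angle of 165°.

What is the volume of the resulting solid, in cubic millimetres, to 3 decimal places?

Volume = 4157.702 mm³

Profile (r,z), 5 vertices: (2.5,30) (5,17.5) (11,4) (13,14.5) (9.5,35.5)
edge 0: (2.5,30)→(5,17.5)  cross = 2.5·17.5 − 5·30 = -106.2500; (r_i+r_j)·cross = 7.5·-106.2500 = -796.8750
edge 1: (5,17.5)→(11,4)  cross = 5·4 − 11·17.5 = -172.5000; (r_i+r_j)·cross = 16·-172.5000 = -2760.0000
edge 2: (11,4)→(13,14.5)  cross = 11·14.5 − 13·4 = 107.5000; (r_i+r_j)·cross = 24·107.5000 = 2580.0000
edge 3: (13,14.5)→(9.5,35.5)  cross = 13·35.5 − 9.5·14.5 = 323.7500; (r_i+r_j)·cross = 22.5·323.7500 = 7284.3750
edge 4: (9.5,35.5)→(2.5,30)  cross = 9.5·30 − 2.5·35.5 = 196.2500; (r_i+r_j)·cross = 12·196.2500 = 2355.0000
Σcross = 348.7500 → A = |Σcross|/2 = 174.3750 mm²
Σ(r_i+r_j)·cross = 8662.5000 → first moment M = |Σ|/6 = 1443.7500
R_c = M/A = 1443.7500/174.3750 = 8.2796 mm
θ = 165° = 2.879793 rad
V = θ·R_c·A = 2.879793·8.2796·174.3750 = 4157.702 mm³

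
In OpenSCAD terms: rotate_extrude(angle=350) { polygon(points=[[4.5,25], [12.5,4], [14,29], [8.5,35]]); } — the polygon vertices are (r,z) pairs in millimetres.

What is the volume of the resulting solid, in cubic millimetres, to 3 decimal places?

Profile (r,z), 4 vertices: (4.5,25) (12.5,4) (14,29) (8.5,35)
edge 0: (4.5,25)→(12.5,4)  cross = 4.5·4 − 12.5·25 = -294.5000; (r_i+r_j)·cross = 17·-294.5000 = -5006.5000
edge 1: (12.5,4)→(14,29)  cross = 12.5·29 − 14·4 = 306.5000; (r_i+r_j)·cross = 26.5·306.5000 = 8122.2500
edge 2: (14,29)→(8.5,35)  cross = 14·35 − 8.5·29 = 243.5000; (r_i+r_j)·cross = 22.5·243.5000 = 5478.7500
edge 3: (8.5,35)→(4.5,25)  cross = 8.5·25 − 4.5·35 = 55.0000; (r_i+r_j)·cross = 13·55.0000 = 715.0000
Σcross = 310.5000 → A = |Σcross|/2 = 155.2500 mm²
Σ(r_i+r_j)·cross = 9309.5000 → first moment M = |Σ|/6 = 1551.5833
R_c = M/A = 1551.5833/155.2500 = 9.9941 mm
θ = 350° = 6.108652 rad
V = θ·R_c·A = 6.108652·9.9941·155.2500 = 9478.083 mm³

Volume = 9478.083 mm³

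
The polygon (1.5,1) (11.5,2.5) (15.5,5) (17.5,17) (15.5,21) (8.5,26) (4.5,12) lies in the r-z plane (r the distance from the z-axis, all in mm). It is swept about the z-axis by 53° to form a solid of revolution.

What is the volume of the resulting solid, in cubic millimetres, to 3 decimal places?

Profile (r,z), 7 vertices: (1.5,1) (11.5,2.5) (15.5,5) (17.5,17) (15.5,21) (8.5,26) (4.5,12)
edge 0: (1.5,1)→(11.5,2.5)  cross = 1.5·2.5 − 11.5·1 = -7.7500; (r_i+r_j)·cross = 13·-7.7500 = -100.7500
edge 1: (11.5,2.5)→(15.5,5)  cross = 11.5·5 − 15.5·2.5 = 18.7500; (r_i+r_j)·cross = 27·18.7500 = 506.2500
edge 2: (15.5,5)→(17.5,17)  cross = 15.5·17 − 17.5·5 = 176.0000; (r_i+r_j)·cross = 33·176.0000 = 5808.0000
edge 3: (17.5,17)→(15.5,21)  cross = 17.5·21 − 15.5·17 = 104.0000; (r_i+r_j)·cross = 33·104.0000 = 3432.0000
edge 4: (15.5,21)→(8.5,26)  cross = 15.5·26 − 8.5·21 = 224.5000; (r_i+r_j)·cross = 24·224.5000 = 5388.0000
edge 5: (8.5,26)→(4.5,12)  cross = 8.5·12 − 4.5·26 = -15.0000; (r_i+r_j)·cross = 13·-15.0000 = -195.0000
edge 6: (4.5,12)→(1.5,1)  cross = 4.5·1 − 1.5·12 = -13.5000; (r_i+r_j)·cross = 6·-13.5000 = -81.0000
Σcross = 487.0000 → A = |Σcross|/2 = 243.5000 mm²
Σ(r_i+r_j)·cross = 14757.5000 → first moment M = |Σ|/6 = 2459.5833
R_c = M/A = 2459.5833/243.5000 = 10.1010 mm
θ = 53° = 0.925025 rad
V = θ·R_c·A = 0.925025·10.1010·243.5000 = 2275.175 mm³

Volume = 2275.175 mm³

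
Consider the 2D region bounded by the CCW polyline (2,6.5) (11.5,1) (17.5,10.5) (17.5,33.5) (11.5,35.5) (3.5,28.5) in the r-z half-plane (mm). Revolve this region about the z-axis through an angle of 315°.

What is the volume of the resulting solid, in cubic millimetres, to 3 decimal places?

Volume = 23647.586 mm³

Profile (r,z), 6 vertices: (2,6.5) (11.5,1) (17.5,10.5) (17.5,33.5) (11.5,35.5) (3.5,28.5)
edge 0: (2,6.5)→(11.5,1)  cross = 2·1 − 11.5·6.5 = -72.7500; (r_i+r_j)·cross = 13.5·-72.7500 = -982.1250
edge 1: (11.5,1)→(17.5,10.5)  cross = 11.5·10.5 − 17.5·1 = 103.2500; (r_i+r_j)·cross = 29·103.2500 = 2994.2500
edge 2: (17.5,10.5)→(17.5,33.5)  cross = 17.5·33.5 − 17.5·10.5 = 402.5000; (r_i+r_j)·cross = 35·402.5000 = 14087.5000
edge 3: (17.5,33.5)→(11.5,35.5)  cross = 17.5·35.5 − 11.5·33.5 = 236.0000; (r_i+r_j)·cross = 29·236.0000 = 6844.0000
edge 4: (11.5,35.5)→(3.5,28.5)  cross = 11.5·28.5 − 3.5·35.5 = 203.5000; (r_i+r_j)·cross = 15·203.5000 = 3052.5000
edge 5: (3.5,28.5)→(2,6.5)  cross = 3.5·6.5 − 2·28.5 = -34.2500; (r_i+r_j)·cross = 5.5·-34.2500 = -188.3750
Σcross = 838.2500 → A = |Σcross|/2 = 419.1250 mm²
Σ(r_i+r_j)·cross = 25807.7500 → first moment M = |Σ|/6 = 4301.2917
R_c = M/A = 4301.2917/419.1250 = 10.2626 mm
θ = 315° = 5.497787 rad
V = θ·R_c·A = 5.497787·10.2626·419.1250 = 23647.586 mm³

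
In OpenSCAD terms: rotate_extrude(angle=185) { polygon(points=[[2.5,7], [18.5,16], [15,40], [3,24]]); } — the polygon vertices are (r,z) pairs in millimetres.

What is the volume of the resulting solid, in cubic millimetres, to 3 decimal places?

Profile (r,z), 4 vertices: (2.5,7) (18.5,16) (15,40) (3,24)
edge 0: (2.5,7)→(18.5,16)  cross = 2.5·16 − 18.5·7 = -89.5000; (r_i+r_j)·cross = 21·-89.5000 = -1879.5000
edge 1: (18.5,16)→(15,40)  cross = 18.5·40 − 15·16 = 500.0000; (r_i+r_j)·cross = 33.5·500.0000 = 16750.0000
edge 2: (15,40)→(3,24)  cross = 15·24 − 3·40 = 240.0000; (r_i+r_j)·cross = 18·240.0000 = 4320.0000
edge 3: (3,24)→(2.5,7)  cross = 3·7 − 2.5·24 = -39.0000; (r_i+r_j)·cross = 5.5·-39.0000 = -214.5000
Σcross = 611.5000 → A = |Σcross|/2 = 305.7500 mm²
Σ(r_i+r_j)·cross = 18976.0000 → first moment M = |Σ|/6 = 3162.6667
R_c = M/A = 3162.6667/305.7500 = 10.3440 mm
θ = 185° = 3.228859 rad
V = θ·R_c·A = 3.228859·10.3440·305.7500 = 10211.805 mm³

Volume = 10211.805 mm³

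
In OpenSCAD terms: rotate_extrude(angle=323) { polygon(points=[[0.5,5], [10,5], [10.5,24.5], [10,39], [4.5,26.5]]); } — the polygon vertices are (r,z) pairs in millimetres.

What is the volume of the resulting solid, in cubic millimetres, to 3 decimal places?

Volume = 7670.406 mm³

Profile (r,z), 5 vertices: (0.5,5) (10,5) (10.5,24.5) (10,39) (4.5,26.5)
edge 0: (0.5,5)→(10,5)  cross = 0.5·5 − 10·5 = -47.5000; (r_i+r_j)·cross = 10.5·-47.5000 = -498.7500
edge 1: (10,5)→(10.5,24.5)  cross = 10·24.5 − 10.5·5 = 192.5000; (r_i+r_j)·cross = 20.5·192.5000 = 3946.2500
edge 2: (10.5,24.5)→(10,39)  cross = 10.5·39 − 10·24.5 = 164.5000; (r_i+r_j)·cross = 20.5·164.5000 = 3372.2500
edge 3: (10,39)→(4.5,26.5)  cross = 10·26.5 − 4.5·39 = 89.5000; (r_i+r_j)·cross = 14.5·89.5000 = 1297.7500
edge 4: (4.5,26.5)→(0.5,5)  cross = 4.5·5 − 0.5·26.5 = 9.2500; (r_i+r_j)·cross = 5·9.2500 = 46.2500
Σcross = 408.2500 → A = |Σcross|/2 = 204.1250 mm²
Σ(r_i+r_j)·cross = 8163.7500 → first moment M = |Σ|/6 = 1360.6250
R_c = M/A = 1360.6250/204.1250 = 6.6656 mm
θ = 323° = 5.637413 rad
V = θ·R_c·A = 5.637413·6.6656·204.1250 = 7670.406 mm³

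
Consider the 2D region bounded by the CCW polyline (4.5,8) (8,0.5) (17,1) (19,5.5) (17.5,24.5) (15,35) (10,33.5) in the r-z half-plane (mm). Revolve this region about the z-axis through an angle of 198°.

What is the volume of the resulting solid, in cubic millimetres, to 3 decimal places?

Profile (r,z), 7 vertices: (4.5,8) (8,0.5) (17,1) (19,5.5) (17.5,24.5) (15,35) (10,33.5)
edge 0: (4.5,8)→(8,0.5)  cross = 4.5·0.5 − 8·8 = -61.7500; (r_i+r_j)·cross = 12.5·-61.7500 = -771.8750
edge 1: (8,0.5)→(17,1)  cross = 8·1 − 17·0.5 = -0.5000; (r_i+r_j)·cross = 25·-0.5000 = -12.5000
edge 2: (17,1)→(19,5.5)  cross = 17·5.5 − 19·1 = 74.5000; (r_i+r_j)·cross = 36·74.5000 = 2682.0000
edge 3: (19,5.5)→(17.5,24.5)  cross = 19·24.5 − 17.5·5.5 = 369.2500; (r_i+r_j)·cross = 36.5·369.2500 = 13477.6250
edge 4: (17.5,24.5)→(15,35)  cross = 17.5·35 − 15·24.5 = 245.0000; (r_i+r_j)·cross = 32.5·245.0000 = 7962.5000
edge 5: (15,35)→(10,33.5)  cross = 15·33.5 − 10·35 = 152.5000; (r_i+r_j)·cross = 25·152.5000 = 3812.5000
edge 6: (10,33.5)→(4.5,8)  cross = 10·8 − 4.5·33.5 = -70.7500; (r_i+r_j)·cross = 14.5·-70.7500 = -1025.8750
Σcross = 708.2500 → A = |Σcross|/2 = 354.1250 mm²
Σ(r_i+r_j)·cross = 26124.3750 → first moment M = |Σ|/6 = 4354.0625
R_c = M/A = 4354.0625/354.1250 = 12.2953 mm
θ = 198° = 3.455752 rad
V = θ·R_c·A = 3.455752·12.2953·354.1250 = 15046.560 mm³

Volume = 15046.560 mm³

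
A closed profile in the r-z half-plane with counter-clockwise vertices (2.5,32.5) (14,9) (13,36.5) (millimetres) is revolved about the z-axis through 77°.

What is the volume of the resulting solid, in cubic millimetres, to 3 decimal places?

Volume = 1934.353 mm³

Profile (r,z), 3 vertices: (2.5,32.5) (14,9) (13,36.5)
edge 0: (2.5,32.5)→(14,9)  cross = 2.5·9 − 14·32.5 = -432.5000; (r_i+r_j)·cross = 16.5·-432.5000 = -7136.2500
edge 1: (14,9)→(13,36.5)  cross = 14·36.5 − 13·9 = 394.0000; (r_i+r_j)·cross = 27·394.0000 = 10638.0000
edge 2: (13,36.5)→(2.5,32.5)  cross = 13·32.5 − 2.5·36.5 = 331.2500; (r_i+r_j)·cross = 15.5·331.2500 = 5134.3750
Σcross = 292.7500 → A = |Σcross|/2 = 146.3750 mm²
Σ(r_i+r_j)·cross = 8636.1250 → first moment M = |Σ|/6 = 1439.3542
R_c = M/A = 1439.3542/146.3750 = 9.8333 mm
θ = 77° = 1.343904 rad
V = θ·R_c·A = 1.343904·9.8333·146.3750 = 1934.353 mm³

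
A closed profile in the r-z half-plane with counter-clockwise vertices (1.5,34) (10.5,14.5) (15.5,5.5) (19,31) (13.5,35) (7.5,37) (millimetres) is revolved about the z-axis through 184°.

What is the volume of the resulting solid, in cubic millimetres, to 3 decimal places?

Volume = 10378.595 mm³

Profile (r,z), 6 vertices: (1.5,34) (10.5,14.5) (15.5,5.5) (19,31) (13.5,35) (7.5,37)
edge 0: (1.5,34)→(10.5,14.5)  cross = 1.5·14.5 − 10.5·34 = -335.2500; (r_i+r_j)·cross = 12·-335.2500 = -4023.0000
edge 1: (10.5,14.5)→(15.5,5.5)  cross = 10.5·5.5 − 15.5·14.5 = -167.0000; (r_i+r_j)·cross = 26·-167.0000 = -4342.0000
edge 2: (15.5,5.5)→(19,31)  cross = 15.5·31 − 19·5.5 = 376.0000; (r_i+r_j)·cross = 34.5·376.0000 = 12972.0000
edge 3: (19,31)→(13.5,35)  cross = 19·35 − 13.5·31 = 246.5000; (r_i+r_j)·cross = 32.5·246.5000 = 8011.2500
edge 4: (13.5,35)→(7.5,37)  cross = 13.5·37 − 7.5·35 = 237.0000; (r_i+r_j)·cross = 21·237.0000 = 4977.0000
edge 5: (7.5,37)→(1.5,34)  cross = 7.5·34 − 1.5·37 = 199.5000; (r_i+r_j)·cross = 9·199.5000 = 1795.5000
Σcross = 556.7500 → A = |Σcross|/2 = 278.3750 mm²
Σ(r_i+r_j)·cross = 19390.7500 → first moment M = |Σ|/6 = 3231.7917
R_c = M/A = 3231.7917/278.3750 = 11.6095 mm
θ = 184° = 3.211406 rad
V = θ·R_c·A = 3.211406·11.6095·278.3750 = 10378.595 mm³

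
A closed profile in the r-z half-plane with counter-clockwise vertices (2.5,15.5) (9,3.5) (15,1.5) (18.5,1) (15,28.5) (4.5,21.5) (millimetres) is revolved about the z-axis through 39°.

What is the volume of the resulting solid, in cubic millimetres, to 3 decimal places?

Volume = 2063.987 mm³

Profile (r,z), 6 vertices: (2.5,15.5) (9,3.5) (15,1.5) (18.5,1) (15,28.5) (4.5,21.5)
edge 0: (2.5,15.5)→(9,3.5)  cross = 2.5·3.5 − 9·15.5 = -130.7500; (r_i+r_j)·cross = 11.5·-130.7500 = -1503.6250
edge 1: (9,3.5)→(15,1.5)  cross = 9·1.5 − 15·3.5 = -39.0000; (r_i+r_j)·cross = 24·-39.0000 = -936.0000
edge 2: (15,1.5)→(18.5,1)  cross = 15·1 − 18.5·1.5 = -12.7500; (r_i+r_j)·cross = 33.5·-12.7500 = -427.1250
edge 3: (18.5,1)→(15,28.5)  cross = 18.5·28.5 − 15·1 = 512.2500; (r_i+r_j)·cross = 33.5·512.2500 = 17160.3750
edge 4: (15,28.5)→(4.5,21.5)  cross = 15·21.5 − 4.5·28.5 = 194.2500; (r_i+r_j)·cross = 19.5·194.2500 = 3787.8750
edge 5: (4.5,21.5)→(2.5,15.5)  cross = 4.5·15.5 − 2.5·21.5 = 16.0000; (r_i+r_j)·cross = 7·16.0000 = 112.0000
Σcross = 540.0000 → A = |Σcross|/2 = 270.0000 mm²
Σ(r_i+r_j)·cross = 18193.5000 → first moment M = |Σ|/6 = 3032.2500
R_c = M/A = 3032.2500/270.0000 = 11.2306 mm
θ = 39° = 0.680678 rad
V = θ·R_c·A = 0.680678·11.2306·270.0000 = 2063.987 mm³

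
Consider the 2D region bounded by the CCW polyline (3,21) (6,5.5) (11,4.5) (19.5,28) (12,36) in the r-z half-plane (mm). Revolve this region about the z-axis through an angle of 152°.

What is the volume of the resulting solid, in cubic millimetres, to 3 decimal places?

Volume = 8335.247 mm³

Profile (r,z), 5 vertices: (3,21) (6,5.5) (11,4.5) (19.5,28) (12,36)
edge 0: (3,21)→(6,5.5)  cross = 3·5.5 − 6·21 = -109.5000; (r_i+r_j)·cross = 9·-109.5000 = -985.5000
edge 1: (6,5.5)→(11,4.5)  cross = 6·4.5 − 11·5.5 = -33.5000; (r_i+r_j)·cross = 17·-33.5000 = -569.5000
edge 2: (11,4.5)→(19.5,28)  cross = 11·28 − 19.5·4.5 = 220.2500; (r_i+r_j)·cross = 30.5·220.2500 = 6717.6250
edge 3: (19.5,28)→(12,36)  cross = 19.5·36 − 12·28 = 366.0000; (r_i+r_j)·cross = 31.5·366.0000 = 11529.0000
edge 4: (12,36)→(3,21)  cross = 12·21 − 3·36 = 144.0000; (r_i+r_j)·cross = 15·144.0000 = 2160.0000
Σcross = 587.2500 → A = |Σcross|/2 = 293.6250 mm²
Σ(r_i+r_j)·cross = 18851.6250 → first moment M = |Σ|/6 = 3141.9375
R_c = M/A = 3141.9375/293.6250 = 10.7005 mm
θ = 152° = 2.652900 rad
V = θ·R_c·A = 2.652900·10.7005·293.6250 = 8335.247 mm³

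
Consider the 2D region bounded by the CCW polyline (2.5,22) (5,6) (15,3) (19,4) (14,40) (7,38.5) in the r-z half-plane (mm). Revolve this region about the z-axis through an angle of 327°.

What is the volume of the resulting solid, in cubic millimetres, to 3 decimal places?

Volume = 25786.320 mm³

Profile (r,z), 6 vertices: (2.5,22) (5,6) (15,3) (19,4) (14,40) (7,38.5)
edge 0: (2.5,22)→(5,6)  cross = 2.5·6 − 5·22 = -95.0000; (r_i+r_j)·cross = 7.5·-95.0000 = -712.5000
edge 1: (5,6)→(15,3)  cross = 5·3 − 15·6 = -75.0000; (r_i+r_j)·cross = 20·-75.0000 = -1500.0000
edge 2: (15,3)→(19,4)  cross = 15·4 − 19·3 = 3.0000; (r_i+r_j)·cross = 34·3.0000 = 102.0000
edge 3: (19,4)→(14,40)  cross = 19·40 − 14·4 = 704.0000; (r_i+r_j)·cross = 33·704.0000 = 23232.0000
edge 4: (14,40)→(7,38.5)  cross = 14·38.5 − 7·40 = 259.0000; (r_i+r_j)·cross = 21·259.0000 = 5439.0000
edge 5: (7,38.5)→(2.5,22)  cross = 7·22 − 2.5·38.5 = 57.7500; (r_i+r_j)·cross = 9.5·57.7500 = 548.6250
Σcross = 853.7500 → A = |Σcross|/2 = 426.8750 mm²
Σ(r_i+r_j)·cross = 27109.1250 → first moment M = |Σ|/6 = 4518.1875
R_c = M/A = 4518.1875/426.8750 = 10.5843 mm
θ = 327° = 5.707227 rad
V = θ·R_c·A = 5.707227·10.5843·426.8750 = 25786.320 mm³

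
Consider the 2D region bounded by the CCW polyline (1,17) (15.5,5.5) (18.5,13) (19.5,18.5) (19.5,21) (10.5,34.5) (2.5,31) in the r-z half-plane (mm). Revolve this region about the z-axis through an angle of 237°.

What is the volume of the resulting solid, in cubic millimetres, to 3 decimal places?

Profile (r,z), 7 vertices: (1,17) (15.5,5.5) (18.5,13) (19.5,18.5) (19.5,21) (10.5,34.5) (2.5,31)
edge 0: (1,17)→(15.5,5.5)  cross = 1·5.5 − 15.5·17 = -258.0000; (r_i+r_j)·cross = 16.5·-258.0000 = -4257.0000
edge 1: (15.5,5.5)→(18.5,13)  cross = 15.5·13 − 18.5·5.5 = 99.7500; (r_i+r_j)·cross = 34·99.7500 = 3391.5000
edge 2: (18.5,13)→(19.5,18.5)  cross = 18.5·18.5 − 19.5·13 = 88.7500; (r_i+r_j)·cross = 38·88.7500 = 3372.5000
edge 3: (19.5,18.5)→(19.5,21)  cross = 19.5·21 − 19.5·18.5 = 48.7500; (r_i+r_j)·cross = 39·48.7500 = 1901.2500
edge 4: (19.5,21)→(10.5,34.5)  cross = 19.5·34.5 − 10.5·21 = 452.2500; (r_i+r_j)·cross = 30·452.2500 = 13567.5000
edge 5: (10.5,34.5)→(2.5,31)  cross = 10.5·31 − 2.5·34.5 = 239.2500; (r_i+r_j)·cross = 13·239.2500 = 3110.2500
edge 6: (2.5,31)→(1,17)  cross = 2.5·17 − 1·31 = 11.5000; (r_i+r_j)·cross = 3.5·11.5000 = 40.2500
Σcross = 682.2500 → A = |Σcross|/2 = 341.1250 mm²
Σ(r_i+r_j)·cross = 21126.2500 → first moment M = |Σ|/6 = 3521.0417
R_c = M/A = 3521.0417/341.1250 = 10.3219 mm
θ = 237° = 4.136430 rad
V = θ·R_c·A = 4.136430·10.3219·341.1250 = 14564.544 mm³

Volume = 14564.544 mm³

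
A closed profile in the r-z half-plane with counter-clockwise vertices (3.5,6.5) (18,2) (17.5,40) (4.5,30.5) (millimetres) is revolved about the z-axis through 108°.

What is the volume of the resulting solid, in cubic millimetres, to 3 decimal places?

Volume = 9146.747 mm³

Profile (r,z), 4 vertices: (3.5,6.5) (18,2) (17.5,40) (4.5,30.5)
edge 0: (3.5,6.5)→(18,2)  cross = 3.5·2 − 18·6.5 = -110.0000; (r_i+r_j)·cross = 21.5·-110.0000 = -2365.0000
edge 1: (18,2)→(17.5,40)  cross = 18·40 − 17.5·2 = 685.0000; (r_i+r_j)·cross = 35.5·685.0000 = 24317.5000
edge 2: (17.5,40)→(4.5,30.5)  cross = 17.5·30.5 − 4.5·40 = 353.7500; (r_i+r_j)·cross = 22·353.7500 = 7782.5000
edge 3: (4.5,30.5)→(3.5,6.5)  cross = 4.5·6.5 − 3.5·30.5 = -77.5000; (r_i+r_j)·cross = 8·-77.5000 = -620.0000
Σcross = 851.2500 → A = |Σcross|/2 = 425.6250 mm²
Σ(r_i+r_j)·cross = 29115.0000 → first moment M = |Σ|/6 = 4852.5000
R_c = M/A = 4852.5000/425.6250 = 11.4009 mm
θ = 108° = 1.884956 rad
V = θ·R_c·A = 1.884956·11.4009·425.6250 = 9146.747 mm³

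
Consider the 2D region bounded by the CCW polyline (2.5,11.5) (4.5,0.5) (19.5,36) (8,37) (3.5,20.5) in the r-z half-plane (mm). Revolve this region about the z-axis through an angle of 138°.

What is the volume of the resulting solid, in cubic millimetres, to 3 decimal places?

Profile (r,z), 5 vertices: (2.5,11.5) (4.5,0.5) (19.5,36) (8,37) (3.5,20.5)
edge 0: (2.5,11.5)→(4.5,0.5)  cross = 2.5·0.5 − 4.5·11.5 = -50.5000; (r_i+r_j)·cross = 7·-50.5000 = -353.5000
edge 1: (4.5,0.5)→(19.5,36)  cross = 4.5·36 − 19.5·0.5 = 152.2500; (r_i+r_j)·cross = 24·152.2500 = 3654.0000
edge 2: (19.5,36)→(8,37)  cross = 19.5·37 − 8·36 = 433.5000; (r_i+r_j)·cross = 27.5·433.5000 = 11921.2500
edge 3: (8,37)→(3.5,20.5)  cross = 8·20.5 − 3.5·37 = 34.5000; (r_i+r_j)·cross = 11.5·34.5000 = 396.7500
edge 4: (3.5,20.5)→(2.5,11.5)  cross = 3.5·11.5 − 2.5·20.5 = -11.0000; (r_i+r_j)·cross = 6·-11.0000 = -66.0000
Σcross = 558.7500 → A = |Σcross|/2 = 279.3750 mm²
Σ(r_i+r_j)·cross = 15552.5000 → first moment M = |Σ|/6 = 2592.0833
R_c = M/A = 2592.0833/279.3750 = 9.2782 mm
θ = 138° = 2.408554 rad
V = θ·R_c·A = 2.408554·9.2782·279.3750 = 6243.174 mm³

Volume = 6243.174 mm³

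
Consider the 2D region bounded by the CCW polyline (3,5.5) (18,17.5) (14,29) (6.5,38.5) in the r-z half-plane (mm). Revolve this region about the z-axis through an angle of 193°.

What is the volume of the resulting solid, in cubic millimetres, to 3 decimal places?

Profile (r,z), 4 vertices: (3,5.5) (18,17.5) (14,29) (6.5,38.5)
edge 0: (3,5.5)→(18,17.5)  cross = 3·17.5 − 18·5.5 = -46.5000; (r_i+r_j)·cross = 21·-46.5000 = -976.5000
edge 1: (18,17.5)→(14,29)  cross = 18·29 − 14·17.5 = 277.0000; (r_i+r_j)·cross = 32·277.0000 = 8864.0000
edge 2: (14,29)→(6.5,38.5)  cross = 14·38.5 − 6.5·29 = 350.5000; (r_i+r_j)·cross = 20.5·350.5000 = 7185.2500
edge 3: (6.5,38.5)→(3,5.5)  cross = 6.5·5.5 − 3·38.5 = -79.7500; (r_i+r_j)·cross = 9.5·-79.7500 = -757.6250
Σcross = 501.2500 → A = |Σcross|/2 = 250.6250 mm²
Σ(r_i+r_j)·cross = 14315.1250 → first moment M = |Σ|/6 = 2385.8542
R_c = M/A = 2385.8542/250.6250 = 9.5196 mm
θ = 193° = 3.368485 rad
V = θ·R_c·A = 3.368485·9.5196·250.6250 = 8036.715 mm³

Volume = 8036.715 mm³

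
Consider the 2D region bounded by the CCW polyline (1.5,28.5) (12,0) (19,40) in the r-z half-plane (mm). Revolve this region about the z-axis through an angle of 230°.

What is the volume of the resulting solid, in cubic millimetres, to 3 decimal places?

Volume = 13470.342 mm³

Profile (r,z), 3 vertices: (1.5,28.5) (12,0) (19,40)
edge 0: (1.5,28.5)→(12,0)  cross = 1.5·0 − 12·28.5 = -342.0000; (r_i+r_j)·cross = 13.5·-342.0000 = -4617.0000
edge 1: (12,0)→(19,40)  cross = 12·40 − 19·0 = 480.0000; (r_i+r_j)·cross = 31·480.0000 = 14880.0000
edge 2: (19,40)→(1.5,28.5)  cross = 19·28.5 − 1.5·40 = 481.5000; (r_i+r_j)·cross = 20.5·481.5000 = 9870.7500
Σcross = 619.5000 → A = |Σcross|/2 = 309.7500 mm²
Σ(r_i+r_j)·cross = 20133.7500 → first moment M = |Σ|/6 = 3355.6250
R_c = M/A = 3355.6250/309.7500 = 10.8333 mm
θ = 230° = 4.014257 rad
V = θ·R_c·A = 4.014257·10.8333·309.7500 = 13470.342 mm³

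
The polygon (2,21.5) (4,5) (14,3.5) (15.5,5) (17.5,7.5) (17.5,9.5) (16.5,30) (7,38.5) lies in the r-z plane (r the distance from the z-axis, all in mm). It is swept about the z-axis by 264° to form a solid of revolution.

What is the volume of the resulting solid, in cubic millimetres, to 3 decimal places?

Volume = 18699.266 mm³

Profile (r,z), 8 vertices: (2,21.5) (4,5) (14,3.5) (15.5,5) (17.5,7.5) (17.5,9.5) (16.5,30) (7,38.5)
edge 0: (2,21.5)→(4,5)  cross = 2·5 − 4·21.5 = -76.0000; (r_i+r_j)·cross = 6·-76.0000 = -456.0000
edge 1: (4,5)→(14,3.5)  cross = 4·3.5 − 14·5 = -56.0000; (r_i+r_j)·cross = 18·-56.0000 = -1008.0000
edge 2: (14,3.5)→(15.5,5)  cross = 14·5 − 15.5·3.5 = 15.7500; (r_i+r_j)·cross = 29.5·15.7500 = 464.6250
edge 3: (15.5,5)→(17.5,7.5)  cross = 15.5·7.5 − 17.5·5 = 28.7500; (r_i+r_j)·cross = 33·28.7500 = 948.7500
edge 4: (17.5,7.5)→(17.5,9.5)  cross = 17.5·9.5 − 17.5·7.5 = 35.0000; (r_i+r_j)·cross = 35·35.0000 = 1225.0000
edge 5: (17.5,9.5)→(16.5,30)  cross = 17.5·30 − 16.5·9.5 = 368.2500; (r_i+r_j)·cross = 34·368.2500 = 12520.5000
edge 6: (16.5,30)→(7,38.5)  cross = 16.5·38.5 − 7·30 = 425.2500; (r_i+r_j)·cross = 23.5·425.2500 = 9993.3750
edge 7: (7,38.5)→(2,21.5)  cross = 7·21.5 − 2·38.5 = 73.5000; (r_i+r_j)·cross = 9·73.5000 = 661.5000
Σcross = 814.5000 → A = |Σcross|/2 = 407.2500 mm²
Σ(r_i+r_j)·cross = 24349.7500 → first moment M = |Σ|/6 = 4058.2917
R_c = M/A = 4058.2917/407.2500 = 9.9651 mm
θ = 264° = 4.607669 rad
V = θ·R_c·A = 4.607669·9.9651·407.2500 = 18699.266 mm³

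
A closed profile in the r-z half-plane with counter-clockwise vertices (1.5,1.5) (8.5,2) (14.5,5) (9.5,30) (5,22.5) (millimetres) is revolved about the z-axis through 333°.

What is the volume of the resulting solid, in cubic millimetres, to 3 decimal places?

Profile (r,z), 5 vertices: (1.5,1.5) (8.5,2) (14.5,5) (9.5,30) (5,22.5)
edge 0: (1.5,1.5)→(8.5,2)  cross = 1.5·2 − 8.5·1.5 = -9.7500; (r_i+r_j)·cross = 10·-9.7500 = -97.5000
edge 1: (8.5,2)→(14.5,5)  cross = 8.5·5 − 14.5·2 = 13.5000; (r_i+r_j)·cross = 23·13.5000 = 310.5000
edge 2: (14.5,5)→(9.5,30)  cross = 14.5·30 − 9.5·5 = 387.5000; (r_i+r_j)·cross = 24·387.5000 = 9300.0000
edge 3: (9.5,30)→(5,22.5)  cross = 9.5·22.5 − 5·30 = 63.7500; (r_i+r_j)·cross = 14.5·63.7500 = 924.3750
edge 4: (5,22.5)→(1.5,1.5)  cross = 5·1.5 − 1.5·22.5 = -26.2500; (r_i+r_j)·cross = 6.5·-26.2500 = -170.6250
Σcross = 428.7500 → A = |Σcross|/2 = 214.3750 mm²
Σ(r_i+r_j)·cross = 10266.7500 → first moment M = |Σ|/6 = 1711.1250
R_c = M/A = 1711.1250/214.3750 = 7.9819 mm
θ = 333° = 5.811946 rad
V = θ·R_c·A = 5.811946·7.9819·214.3750 = 9944.967 mm³

Volume = 9944.967 mm³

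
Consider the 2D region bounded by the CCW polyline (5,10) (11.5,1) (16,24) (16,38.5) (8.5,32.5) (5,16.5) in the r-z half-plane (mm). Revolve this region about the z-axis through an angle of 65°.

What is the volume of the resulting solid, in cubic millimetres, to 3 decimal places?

Volume = 3187.088 mm³

Profile (r,z), 6 vertices: (5,10) (11.5,1) (16,24) (16,38.5) (8.5,32.5) (5,16.5)
edge 0: (5,10)→(11.5,1)  cross = 5·1 − 11.5·10 = -110.0000; (r_i+r_j)·cross = 16.5·-110.0000 = -1815.0000
edge 1: (11.5,1)→(16,24)  cross = 11.5·24 − 16·1 = 260.0000; (r_i+r_j)·cross = 27.5·260.0000 = 7150.0000
edge 2: (16,24)→(16,38.5)  cross = 16·38.5 − 16·24 = 232.0000; (r_i+r_j)·cross = 32·232.0000 = 7424.0000
edge 3: (16,38.5)→(8.5,32.5)  cross = 16·32.5 − 8.5·38.5 = 192.7500; (r_i+r_j)·cross = 24.5·192.7500 = 4722.3750
edge 4: (8.5,32.5)→(5,16.5)  cross = 8.5·16.5 − 5·32.5 = -22.2500; (r_i+r_j)·cross = 13.5·-22.2500 = -300.3750
edge 5: (5,16.5)→(5,10)  cross = 5·10 − 5·16.5 = -32.5000; (r_i+r_j)·cross = 10·-32.5000 = -325.0000
Σcross = 520.0000 → A = |Σcross|/2 = 260.0000 mm²
Σ(r_i+r_j)·cross = 16856.0000 → first moment M = |Σ|/6 = 2809.3333
R_c = M/A = 2809.3333/260.0000 = 10.8051 mm
θ = 65° = 1.134464 rad
V = θ·R_c·A = 1.134464·10.8051·260.0000 = 3187.088 mm³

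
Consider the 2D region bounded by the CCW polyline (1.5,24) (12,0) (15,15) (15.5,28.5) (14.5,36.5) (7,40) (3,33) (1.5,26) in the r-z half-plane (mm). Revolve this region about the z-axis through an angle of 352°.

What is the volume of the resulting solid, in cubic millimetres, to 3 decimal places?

Volume = 20171.864 mm³

Profile (r,z), 8 vertices: (1.5,24) (12,0) (15,15) (15.5,28.5) (14.5,36.5) (7,40) (3,33) (1.5,26)
edge 0: (1.5,24)→(12,0)  cross = 1.5·0 − 12·24 = -288.0000; (r_i+r_j)·cross = 13.5·-288.0000 = -3888.0000
edge 1: (12,0)→(15,15)  cross = 12·15 − 15·0 = 180.0000; (r_i+r_j)·cross = 27·180.0000 = 4860.0000
edge 2: (15,15)→(15.5,28.5)  cross = 15·28.5 − 15.5·15 = 195.0000; (r_i+r_j)·cross = 30.5·195.0000 = 5947.5000
edge 3: (15.5,28.5)→(14.5,36.5)  cross = 15.5·36.5 − 14.5·28.5 = 152.5000; (r_i+r_j)·cross = 30·152.5000 = 4575.0000
edge 4: (14.5,36.5)→(7,40)  cross = 14.5·40 − 7·36.5 = 324.5000; (r_i+r_j)·cross = 21.5·324.5000 = 6976.7500
edge 5: (7,40)→(3,33)  cross = 7·33 − 3·40 = 111.0000; (r_i+r_j)·cross = 10·111.0000 = 1110.0000
edge 6: (3,33)→(1.5,26)  cross = 3·26 − 1.5·33 = 28.5000; (r_i+r_j)·cross = 4.5·28.5000 = 128.2500
edge 7: (1.5,26)→(1.5,24)  cross = 1.5·24 − 1.5·26 = -3.0000; (r_i+r_j)·cross = 3·-3.0000 = -9.0000
Σcross = 700.5000 → A = |Σcross|/2 = 350.2500 mm²
Σ(r_i+r_j)·cross = 19700.5000 → first moment M = |Σ|/6 = 3283.4167
R_c = M/A = 3283.4167/350.2500 = 9.3745 mm
θ = 352° = 6.143559 rad
V = θ·R_c·A = 6.143559·9.3745·350.2500 = 20171.864 mm³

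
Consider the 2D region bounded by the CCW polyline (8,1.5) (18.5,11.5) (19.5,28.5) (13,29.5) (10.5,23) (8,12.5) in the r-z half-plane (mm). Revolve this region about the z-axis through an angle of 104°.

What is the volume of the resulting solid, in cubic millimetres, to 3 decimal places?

Profile (r,z), 6 vertices: (8,1.5) (18.5,11.5) (19.5,28.5) (13,29.5) (10.5,23) (8,12.5)
edge 0: (8,1.5)→(18.5,11.5)  cross = 8·11.5 − 18.5·1.5 = 64.2500; (r_i+r_j)·cross = 26.5·64.2500 = 1702.6250
edge 1: (18.5,11.5)→(19.5,28.5)  cross = 18.5·28.5 − 19.5·11.5 = 303.0000; (r_i+r_j)·cross = 38·303.0000 = 11514.0000
edge 2: (19.5,28.5)→(13,29.5)  cross = 19.5·29.5 − 13·28.5 = 204.7500; (r_i+r_j)·cross = 32.5·204.7500 = 6654.3750
edge 3: (13,29.5)→(10.5,23)  cross = 13·23 − 10.5·29.5 = -10.7500; (r_i+r_j)·cross = 23.5·-10.7500 = -252.6250
edge 4: (10.5,23)→(8,12.5)  cross = 10.5·12.5 − 8·23 = -52.7500; (r_i+r_j)·cross = 18.5·-52.7500 = -975.8750
edge 5: (8,12.5)→(8,1.5)  cross = 8·1.5 − 8·12.5 = -88.0000; (r_i+r_j)·cross = 16·-88.0000 = -1408.0000
Σcross = 420.5000 → A = |Σcross|/2 = 210.2500 mm²
Σ(r_i+r_j)·cross = 17234.5000 → first moment M = |Σ|/6 = 2872.4167
R_c = M/A = 2872.4167/210.2500 = 13.6619 mm
θ = 104° = 1.815142 rad
V = θ·R_c·A = 1.815142·13.6619·210.2500 = 5213.845 mm³

Volume = 5213.845 mm³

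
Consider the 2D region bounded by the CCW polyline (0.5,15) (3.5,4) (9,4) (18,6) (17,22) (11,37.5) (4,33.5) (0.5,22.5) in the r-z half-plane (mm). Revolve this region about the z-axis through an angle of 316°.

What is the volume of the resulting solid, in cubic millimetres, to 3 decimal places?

Profile (r,z), 8 vertices: (0.5,15) (3.5,4) (9,4) (18,6) (17,22) (11,37.5) (4,33.5) (0.5,22.5)
edge 0: (0.5,15)→(3.5,4)  cross = 0.5·4 − 3.5·15 = -50.5000; (r_i+r_j)·cross = 4·-50.5000 = -202.0000
edge 1: (3.5,4)→(9,4)  cross = 3.5·4 − 9·4 = -22.0000; (r_i+r_j)·cross = 12.5·-22.0000 = -275.0000
edge 2: (9,4)→(18,6)  cross = 9·6 − 18·4 = -18.0000; (r_i+r_j)·cross = 27·-18.0000 = -486.0000
edge 3: (18,6)→(17,22)  cross = 18·22 − 17·6 = 294.0000; (r_i+r_j)·cross = 35·294.0000 = 10290.0000
edge 4: (17,22)→(11,37.5)  cross = 17·37.5 − 11·22 = 395.5000; (r_i+r_j)·cross = 28·395.5000 = 11074.0000
edge 5: (11,37.5)→(4,33.5)  cross = 11·33.5 − 4·37.5 = 218.5000; (r_i+r_j)·cross = 15·218.5000 = 3277.5000
edge 6: (4,33.5)→(0.5,22.5)  cross = 4·22.5 − 0.5·33.5 = 73.2500; (r_i+r_j)·cross = 4.5·73.2500 = 329.6250
edge 7: (0.5,22.5)→(0.5,15)  cross = 0.5·15 − 0.5·22.5 = -3.7500; (r_i+r_j)·cross = 1·-3.7500 = -3.7500
Σcross = 887.0000 → A = |Σcross|/2 = 443.5000 mm²
Σ(r_i+r_j)·cross = 24004.3750 → first moment M = |Σ|/6 = 4000.7292
R_c = M/A = 4000.7292/443.5000 = 9.0208 mm
θ = 316° = 5.515240 rad
V = θ·R_c·A = 5.515240·9.0208·443.5000 = 22064.983 mm³

Volume = 22064.983 mm³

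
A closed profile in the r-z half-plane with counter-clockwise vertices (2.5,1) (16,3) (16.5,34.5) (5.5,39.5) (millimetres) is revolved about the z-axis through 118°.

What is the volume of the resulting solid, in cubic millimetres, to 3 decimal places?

Volume = 8784.405 mm³

Profile (r,z), 4 vertices: (2.5,1) (16,3) (16.5,34.5) (5.5,39.5)
edge 0: (2.5,1)→(16,3)  cross = 2.5·3 − 16·1 = -8.5000; (r_i+r_j)·cross = 18.5·-8.5000 = -157.2500
edge 1: (16,3)→(16.5,34.5)  cross = 16·34.5 − 16.5·3 = 502.5000; (r_i+r_j)·cross = 32.5·502.5000 = 16331.2500
edge 2: (16.5,34.5)→(5.5,39.5)  cross = 16.5·39.5 − 5.5·34.5 = 462.0000; (r_i+r_j)·cross = 22·462.0000 = 10164.0000
edge 3: (5.5,39.5)→(2.5,1)  cross = 5.5·1 − 2.5·39.5 = -93.2500; (r_i+r_j)·cross = 8·-93.2500 = -746.0000
Σcross = 862.7500 → A = |Σcross|/2 = 431.3750 mm²
Σ(r_i+r_j)·cross = 25592.0000 → first moment M = |Σ|/6 = 4265.3333
R_c = M/A = 4265.3333/431.3750 = 9.8878 mm
θ = 118° = 2.059489 rad
V = θ·R_c·A = 2.059489·9.8878·431.3750 = 8784.405 mm³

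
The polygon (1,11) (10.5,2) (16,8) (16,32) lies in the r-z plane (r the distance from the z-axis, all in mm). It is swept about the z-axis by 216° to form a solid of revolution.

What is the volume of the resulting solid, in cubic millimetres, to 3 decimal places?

Volume = 9304.612 mm³

Profile (r,z), 4 vertices: (1,11) (10.5,2) (16,8) (16,32)
edge 0: (1,11)→(10.5,2)  cross = 1·2 − 10.5·11 = -113.5000; (r_i+r_j)·cross = 11.5·-113.5000 = -1305.2500
edge 1: (10.5,2)→(16,8)  cross = 10.5·8 − 16·2 = 52.0000; (r_i+r_j)·cross = 26.5·52.0000 = 1378.0000
edge 2: (16,8)→(16,32)  cross = 16·32 − 16·8 = 384.0000; (r_i+r_j)·cross = 32·384.0000 = 12288.0000
edge 3: (16,32)→(1,11)  cross = 16·11 − 1·32 = 144.0000; (r_i+r_j)·cross = 17·144.0000 = 2448.0000
Σcross = 466.5000 → A = |Σcross|/2 = 233.2500 mm²
Σ(r_i+r_j)·cross = 14808.7500 → first moment M = |Σ|/6 = 2468.1250
R_c = M/A = 2468.1250/233.2500 = 10.5815 mm
θ = 216° = 3.769911 rad
V = θ·R_c·A = 3.769911·10.5815·233.2500 = 9304.612 mm³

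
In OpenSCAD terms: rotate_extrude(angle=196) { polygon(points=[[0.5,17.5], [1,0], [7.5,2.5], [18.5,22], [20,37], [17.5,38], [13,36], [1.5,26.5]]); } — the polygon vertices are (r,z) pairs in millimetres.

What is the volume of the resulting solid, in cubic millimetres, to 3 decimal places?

Volume = 14310.964 mm³

Profile (r,z), 8 vertices: (0.5,17.5) (1,0) (7.5,2.5) (18.5,22) (20,37) (17.5,38) (13,36) (1.5,26.5)
edge 0: (0.5,17.5)→(1,0)  cross = 0.5·0 − 1·17.5 = -17.5000; (r_i+r_j)·cross = 1.5·-17.5000 = -26.2500
edge 1: (1,0)→(7.5,2.5)  cross = 1·2.5 − 7.5·0 = 2.5000; (r_i+r_j)·cross = 8.5·2.5000 = 21.2500
edge 2: (7.5,2.5)→(18.5,22)  cross = 7.5·22 − 18.5·2.5 = 118.7500; (r_i+r_j)·cross = 26·118.7500 = 3087.5000
edge 3: (18.5,22)→(20,37)  cross = 18.5·37 − 20·22 = 244.5000; (r_i+r_j)·cross = 38.5·244.5000 = 9413.2500
edge 4: (20,37)→(17.5,38)  cross = 20·38 − 17.5·37 = 112.5000; (r_i+r_j)·cross = 37.5·112.5000 = 4218.7500
edge 5: (17.5,38)→(13,36)  cross = 17.5·36 − 13·38 = 136.0000; (r_i+r_j)·cross = 30.5·136.0000 = 4148.0000
edge 6: (13,36)→(1.5,26.5)  cross = 13·26.5 − 1.5·36 = 290.5000; (r_i+r_j)·cross = 14.5·290.5000 = 4212.2500
edge 7: (1.5,26.5)→(0.5,17.5)  cross = 1.5·17.5 − 0.5·26.5 = 13.0000; (r_i+r_j)·cross = 2·13.0000 = 26.0000
Σcross = 900.2500 → A = |Σcross|/2 = 450.1250 mm²
Σ(r_i+r_j)·cross = 25100.7500 → first moment M = |Σ|/6 = 4183.4583
R_c = M/A = 4183.4583/450.1250 = 9.2940 mm
θ = 196° = 3.420845 rad
V = θ·R_c·A = 3.420845·9.2940·450.1250 = 14310.964 mm³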